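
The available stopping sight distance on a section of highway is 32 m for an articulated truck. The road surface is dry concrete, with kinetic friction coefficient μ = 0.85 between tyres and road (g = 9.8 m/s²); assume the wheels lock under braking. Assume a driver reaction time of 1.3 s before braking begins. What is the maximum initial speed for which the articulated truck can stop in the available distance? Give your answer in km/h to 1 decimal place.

Maximum speed ≈ 52.8 km/h

a = μg = 0.85 × 9.8 = 8.330 m/s².
Stopping distance: v·t_r + v²/(2a) = 32 with t_r = 1.3 s and a = 8.330 m/s².
So v² + 21.658 v − 533.12 = 0.
Positive root: v = −a·t_r + √((a·t_r)² + 2a·d) = −10.829 + √(117.267 + 533.12) = 14.6737 m/s.
14.6737 m/s × 3.6 = 52.825 km/h.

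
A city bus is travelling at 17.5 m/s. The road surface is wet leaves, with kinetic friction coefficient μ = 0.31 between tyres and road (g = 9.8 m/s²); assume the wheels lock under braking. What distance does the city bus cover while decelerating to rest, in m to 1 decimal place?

Braking distance ≈ 50.4 m

a = μg = 0.31 × 9.8 = 3.038 m/s².
Braking distance = v²/(2a) = 17.5000² / (2 × 3.038) = 306.250 / 6.076 = 50.403 m.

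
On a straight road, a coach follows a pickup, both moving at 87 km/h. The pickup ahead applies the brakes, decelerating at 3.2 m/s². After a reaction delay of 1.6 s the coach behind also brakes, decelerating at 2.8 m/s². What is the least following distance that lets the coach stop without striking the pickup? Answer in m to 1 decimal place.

Minimum gap ≈ 51.7 m

87 km/h ÷ 3.6 = 24.1667 m/s.
Leader travels v²/(2a_L) = 584.029 / 6.400 = 91.255 m before stopping.
Follower covers v·t_r = 24.1667 × 1.6 = 38.667 m while reacting, then v²/(2a_F) = 584.029 / 5.600 = 104.291 m while braking, for a total of 38.667 + 104.291 = 142.958 m.
Since a_F ≤ a_L and the follower starts braking later, the follower is never slower than the leader, so the closest approach is when both have stopped.
Minimum gap = 142.958 − 91.255 = 51.703 m.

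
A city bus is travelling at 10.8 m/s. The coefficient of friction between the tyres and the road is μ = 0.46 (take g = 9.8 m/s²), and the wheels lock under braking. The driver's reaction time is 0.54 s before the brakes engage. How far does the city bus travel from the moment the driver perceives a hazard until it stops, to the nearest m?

a = μg = 0.46 × 9.8 = 4.508 m/s².
Reaction distance = v·t_r = 10.8000 × 0.54 = 5.832 m.
Braking distance = v²/(2a) = 10.8000² / (2 × 4.508) = 116.640 / 9.016 = 12.937 m.
Total = 5.832 + 12.937 = 18.769 m.

Total stopping distance ≈ 19 m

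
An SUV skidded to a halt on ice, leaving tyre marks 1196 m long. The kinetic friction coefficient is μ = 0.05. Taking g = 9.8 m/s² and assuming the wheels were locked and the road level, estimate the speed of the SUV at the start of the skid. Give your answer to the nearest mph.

Initial speed ≈ 77 mph

Deceleration a = μg = 0.05 × 9.8 = 0.490 m/s².
v = √(2a·d) = √(2 × 0.490 × 1196) = √1172.080 = 34.2357 m/s.
= 34.2357 ÷ 0.44704 = 76.583 mph.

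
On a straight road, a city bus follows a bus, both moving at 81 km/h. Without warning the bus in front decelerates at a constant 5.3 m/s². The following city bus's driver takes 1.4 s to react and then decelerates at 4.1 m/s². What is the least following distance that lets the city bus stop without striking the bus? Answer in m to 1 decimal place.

Minimum gap ≈ 45.5 m

81 km/h ÷ 3.6 = 22.5000 m/s.
Leader travels v²/(2a_L) = 506.250 / 10.600 = 47.759 m before stopping.
Follower covers v·t_r = 22.5000 × 1.4 = 31.500 m while reacting, then v²/(2a_F) = 506.250 / 8.200 = 61.738 m while braking, for a total of 31.500 + 61.738 = 93.238 m.
Since a_F ≤ a_L and the follower starts braking later, the follower is never slower than the leader, so the closest approach is when both have stopped.
Minimum gap = 93.238 − 47.759 = 45.479 m.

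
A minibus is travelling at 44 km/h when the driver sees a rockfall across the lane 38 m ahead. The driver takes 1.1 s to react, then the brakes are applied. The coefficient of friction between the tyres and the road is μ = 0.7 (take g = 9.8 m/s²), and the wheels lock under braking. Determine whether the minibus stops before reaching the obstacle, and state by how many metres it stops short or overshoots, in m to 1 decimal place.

44 km/h ÷ 3.6 = 12.2222 m/s.
a = μg = 0.7 × 9.8 = 6.860 m/s².
Reaction distance = 12.2222 × 1.1 = 13.444 m.
Braking distance = v²/(2a) = 149.382 / 13.720 = 10.888 m.
Total stopping distance = 13.444 + 10.888 = 24.332 m, vs 38 m available — it stops with 38 − 24.332 = 13.668 m to spare.

Yes — it stops 13.7 m short of the obstacle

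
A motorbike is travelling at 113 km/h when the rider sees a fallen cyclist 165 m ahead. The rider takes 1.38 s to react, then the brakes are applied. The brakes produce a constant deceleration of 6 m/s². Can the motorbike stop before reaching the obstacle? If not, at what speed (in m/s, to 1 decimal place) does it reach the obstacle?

113 km/h ÷ 3.6 = 31.3889 m/s.
Reaction distance = 31.3889 × 1.38 = 43.317 m.
Braking distance = v²/(2a) = 985.263 / 12.000 = 82.105 m.
Total stopping distance = 43.317 + 82.105 = 125.422 m, vs 165 m available — it stops with 165 − 125.422 = 39.578 m to spare.

Yes — it stops about 39.6 m short of the obstacle, so it never reaches it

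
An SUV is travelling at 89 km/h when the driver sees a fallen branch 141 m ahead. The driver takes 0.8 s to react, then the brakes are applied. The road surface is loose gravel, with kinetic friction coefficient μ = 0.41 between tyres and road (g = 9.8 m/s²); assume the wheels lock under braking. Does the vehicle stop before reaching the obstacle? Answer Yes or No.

89 km/h ÷ 3.6 = 24.7222 m/s.
a = μg = 0.41 × 9.8 = 4.018 m/s².
Reaction distance = 24.7222 × 0.8 = 19.778 m.
Braking distance = v²/(2a) = 611.187 / 8.036 = 76.056 m.
Total stopping distance = 19.778 + 76.056 = 95.834 m, vs 141 m available — it stops with 141 − 95.834 = 45.166 m to spare.

Yes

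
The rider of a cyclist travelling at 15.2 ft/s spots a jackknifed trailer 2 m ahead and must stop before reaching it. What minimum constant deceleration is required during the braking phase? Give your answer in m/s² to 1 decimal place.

Required deceleration ≈ 5.4 m/s²

15.2 ft/s × 0.3048 = 4.6330 m/s.
v² = 2a·d ⇒ a = v²/(2d) = 4.6330² / (2 × 2.000) = 21.465 / 4.000 = 5.3662 m/s².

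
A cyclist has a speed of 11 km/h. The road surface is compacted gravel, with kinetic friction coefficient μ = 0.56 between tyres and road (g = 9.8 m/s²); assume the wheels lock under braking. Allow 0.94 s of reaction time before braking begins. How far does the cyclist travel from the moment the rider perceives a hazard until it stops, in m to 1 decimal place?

Total stopping distance ≈ 3.7 m

11 km/h ÷ 3.6 = 3.0556 m/s.
a = μg = 0.56 × 9.8 = 5.488 m/s².
Reaction distance = v·t_r = 3.0556 × 0.94 = 2.872 m.
Braking distance = v²/(2a) = 3.0556² / (2 × 5.488) = 9.337 / 10.976 = 0.851 m.
Total = 2.872 + 0.851 = 3.723 m.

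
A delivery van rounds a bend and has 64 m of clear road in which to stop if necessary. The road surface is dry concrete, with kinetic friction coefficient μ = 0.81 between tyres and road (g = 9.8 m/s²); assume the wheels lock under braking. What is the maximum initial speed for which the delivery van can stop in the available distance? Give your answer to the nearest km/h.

Maximum speed ≈ 115 km/h

a = μg = 0.81 × 9.8 = 7.938 m/s².
v²/(2a) = d ⇒ v = √(2 × 7.938 × 64) = √1016.06 = 31.8757 m/s.
31.8757 m/s × 3.6 = 114.753 km/h.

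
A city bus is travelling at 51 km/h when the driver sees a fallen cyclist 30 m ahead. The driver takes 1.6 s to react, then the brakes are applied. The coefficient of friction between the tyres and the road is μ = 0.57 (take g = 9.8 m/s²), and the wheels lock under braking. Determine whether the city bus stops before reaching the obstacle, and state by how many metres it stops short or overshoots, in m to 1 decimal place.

51 km/h ÷ 3.6 = 14.1667 m/s.
a = μg = 0.57 × 9.8 = 5.586 m/s².
Reaction distance = 14.1667 × 1.6 = 22.667 m.
Braking distance = v²/(2a) = 200.695 / 11.172 = 17.964 m.
Total stopping distance = 22.667 + 17.964 = 40.631 m, vs 30 m available — it cannot stop in time and overshoots by 40.631 − 30 = 10.631 m.

No — it overshoots by 10.6 m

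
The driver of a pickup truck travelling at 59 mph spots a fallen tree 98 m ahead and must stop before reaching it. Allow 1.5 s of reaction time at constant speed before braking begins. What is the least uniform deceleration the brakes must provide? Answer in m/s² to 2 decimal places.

Required deceleration ≈ 5.95 m/s²

59 mph × 0.44704 = 26.3754 m/s.
Distance covered during reaction = 26.3754 × 1.5 = 39.563 m.
Distance available for braking: 98 − 39.563 = 58.437 m.
v² = 2a·d ⇒ a = v²/(2d) = 26.3754² / (2 × 58.437) = 695.662 / 116.874 = 5.9522 m/s².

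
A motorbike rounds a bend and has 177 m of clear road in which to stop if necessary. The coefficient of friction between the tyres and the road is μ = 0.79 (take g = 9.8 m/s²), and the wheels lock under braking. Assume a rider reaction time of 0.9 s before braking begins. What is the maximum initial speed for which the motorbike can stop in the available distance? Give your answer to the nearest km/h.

Maximum speed ≈ 165 km/h

a = μg = 0.79 × 9.8 = 7.742 m/s².
Stopping distance: v·t_r + v²/(2a) = 177 with t_r = 0.9 s and a = 7.742 m/s².
So v² + 13.936 v − 2740.67 = 0.
Positive root: v = −a·t_r + √((a·t_r)² + 2a·d) = −6.968 + √(48.553 + 2740.67) = 45.8451 m/s.
45.8451 m/s × 3.6 = 165.042 km/h.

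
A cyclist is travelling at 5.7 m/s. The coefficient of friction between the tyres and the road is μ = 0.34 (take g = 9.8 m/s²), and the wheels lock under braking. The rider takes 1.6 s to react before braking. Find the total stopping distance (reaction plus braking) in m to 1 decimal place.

a = μg = 0.34 × 9.8 = 3.332 m/s².
Reaction distance = v·t_r = 5.7000 × 1.6 = 9.120 m.
Braking distance = v²/(2a) = 5.7000² / (2 × 3.332) = 32.490 / 6.664 = 4.875 m.
Total = 9.120 + 4.875 = 13.995 m.

Total stopping distance ≈ 14.0 m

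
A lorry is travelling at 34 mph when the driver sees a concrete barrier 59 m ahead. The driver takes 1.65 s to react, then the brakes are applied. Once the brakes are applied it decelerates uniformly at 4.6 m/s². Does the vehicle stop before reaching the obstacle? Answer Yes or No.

Yes

34 mph × 0.44704 = 15.1994 m/s.
Reaction distance = 15.1994 × 1.65 = 25.079 m.
Braking distance = v²/(2a) = 231.022 / 9.200 = 25.111 m.
Total stopping distance = 25.079 + 25.111 = 50.190 m, vs 59 m available — it stops with 59 − 50.190 = 8.810 m to spare.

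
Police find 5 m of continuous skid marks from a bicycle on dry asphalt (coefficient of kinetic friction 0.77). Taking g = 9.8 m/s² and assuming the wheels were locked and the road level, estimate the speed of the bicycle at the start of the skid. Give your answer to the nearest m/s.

Initial speed ≈ 9 m/s

Deceleration a = μg = 0.77 × 9.8 = 7.546 m/s².
v = √(2a·d) = √(2 × 7.546 × 5) = √75.460 = 8.6868 m/s.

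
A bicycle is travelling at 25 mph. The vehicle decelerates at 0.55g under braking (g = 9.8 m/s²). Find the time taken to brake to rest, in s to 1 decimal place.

Braking time ≈ 2.1 s

25 mph × 0.44704 = 11.1760 m/s.
a = 0.55 × 9.8 = 5.390 m/s².
Braking time = v/a = 11.1760 / 5.390 = 2.073 s.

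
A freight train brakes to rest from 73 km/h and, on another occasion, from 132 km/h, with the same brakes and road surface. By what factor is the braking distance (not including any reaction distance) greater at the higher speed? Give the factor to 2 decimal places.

Factor ≈ 3.27

Braking distance d = v²/(2a), so with a fixed, d ∝ v².
Factor = (132/73)² = 1.8082² = 3.2696.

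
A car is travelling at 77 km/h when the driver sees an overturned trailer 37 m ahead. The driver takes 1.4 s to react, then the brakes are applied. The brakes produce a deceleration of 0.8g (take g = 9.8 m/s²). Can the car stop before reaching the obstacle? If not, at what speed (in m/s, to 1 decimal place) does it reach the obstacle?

77 km/h ÷ 3.6 = 21.3889 m/s.
a = 0.8 × 9.8 = 7.840 m/s².
Reaction distance = 21.3889 × 1.4 = 29.944 m.
Braking distance needed to stop: v²/(2a) = 457.485 / 15.680 = 29.176 m, so total needed = 29.944 + 29.176 = 59.120 m > 37 m — it cannot stop.
Distance remaining when braking begins: 37 − 29.944 = 7.056 m.
v² = v₀² − 2a·d = 457.485 − 2 × 7.840 × 7.056 = 346.847 m²/s².
v = √346.847 = 18.624 m/s.

No — it strikes the obstacle at 18.6 m/s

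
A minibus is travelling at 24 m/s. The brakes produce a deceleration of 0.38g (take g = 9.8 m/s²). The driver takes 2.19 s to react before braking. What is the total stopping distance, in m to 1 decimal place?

a = 0.38 × 9.8 = 3.724 m/s².
Reaction distance = v·t_r = 24.0000 × 2.19 = 52.560 m.
Braking distance = v²/(2a) = 24.0000² / (2 × 3.724) = 576.000 / 7.448 = 77.336 m.
Total = 52.560 + 77.336 = 129.896 m.

Total stopping distance ≈ 129.9 m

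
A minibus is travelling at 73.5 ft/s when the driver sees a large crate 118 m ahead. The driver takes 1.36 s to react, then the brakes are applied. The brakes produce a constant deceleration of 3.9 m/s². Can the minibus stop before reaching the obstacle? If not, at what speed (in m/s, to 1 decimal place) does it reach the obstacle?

Yes — it stops about 23.2 m short of the obstacle, so it never reaches it

73.5 ft/s × 0.3048 = 22.4028 m/s.
Reaction distance = 22.4028 × 1.36 = 30.468 m.
Braking distance = v²/(2a) = 501.885 / 7.800 = 64.344 m.
Total stopping distance = 30.468 + 64.344 = 94.812 m, vs 118 m available — it stops with 118 − 94.812 = 23.188 m to spare.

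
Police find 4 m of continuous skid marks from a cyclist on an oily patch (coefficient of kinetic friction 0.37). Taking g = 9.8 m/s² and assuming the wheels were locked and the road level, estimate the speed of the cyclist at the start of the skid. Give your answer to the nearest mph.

Deceleration a = μg = 0.37 × 9.8 = 3.626 m/s².
v = √(2a·d) = √(2 × 3.626 × 4) = √29.008 = 5.3859 m/s.
= 5.3859 ÷ 0.44704 = 12.048 mph.

Initial speed ≈ 12 mph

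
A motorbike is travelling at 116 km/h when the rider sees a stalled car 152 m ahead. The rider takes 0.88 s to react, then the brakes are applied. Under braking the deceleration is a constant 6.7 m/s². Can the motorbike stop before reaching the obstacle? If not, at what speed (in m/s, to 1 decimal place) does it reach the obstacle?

116 km/h ÷ 3.6 = 32.2222 m/s.
Reaction distance = 32.2222 × 0.88 = 28.356 m.
Braking distance = v²/(2a) = 1038.270 / 13.400 = 77.483 m.
Total stopping distance = 28.356 + 77.483 = 105.839 m, vs 152 m available — it stops with 152 − 105.839 = 46.161 m to spare.

Yes — it stops about 46.2 m short of the obstacle, so it never reaches it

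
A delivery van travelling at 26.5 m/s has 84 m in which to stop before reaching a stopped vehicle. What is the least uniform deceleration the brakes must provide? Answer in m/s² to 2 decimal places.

v² = 2a·d ⇒ a = v²/(2d) = 26.5000² / (2 × 84.000) = 702.250 / 168.000 = 4.1801 m/s².

Required deceleration ≈ 4.18 m/s²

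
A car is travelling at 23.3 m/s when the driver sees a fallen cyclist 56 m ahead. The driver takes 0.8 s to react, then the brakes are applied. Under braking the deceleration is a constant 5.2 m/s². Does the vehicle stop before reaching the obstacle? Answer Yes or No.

Reaction distance = 23.3000 × 0.8 = 18.640 m.
Braking distance = v²/(2a) = 542.890 / 10.400 = 52.201 m.
Total stopping distance = 18.640 + 52.201 = 70.841 m, vs 56 m available — it cannot stop in time and overshoots by 70.841 − 56 = 14.841 m.

No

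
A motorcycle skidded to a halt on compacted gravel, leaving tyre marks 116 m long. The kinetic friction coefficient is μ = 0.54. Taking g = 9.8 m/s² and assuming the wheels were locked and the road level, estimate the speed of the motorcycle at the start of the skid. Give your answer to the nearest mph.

Initial speed ≈ 78 mph

Deceleration a = μg = 0.54 × 9.8 = 5.292 m/s².
v = √(2a·d) = √(2 × 5.292 × 116) = √1227.744 = 35.0392 m/s.
= 35.0392 ÷ 0.44704 = 78.380 mph.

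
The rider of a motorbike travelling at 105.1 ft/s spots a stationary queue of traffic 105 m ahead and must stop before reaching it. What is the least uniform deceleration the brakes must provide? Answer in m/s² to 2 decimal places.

105.1 ft/s × 0.3048 = 32.0345 m/s.
v² = 2a·d ⇒ a = v²/(2d) = 32.0345² / (2 × 105.000) = 1026.209 / 210.000 = 4.8867 m/s².

Required deceleration ≈ 4.89 m/s²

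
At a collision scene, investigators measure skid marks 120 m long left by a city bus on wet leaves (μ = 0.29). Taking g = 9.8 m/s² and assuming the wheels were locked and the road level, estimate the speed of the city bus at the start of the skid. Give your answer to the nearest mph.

Deceleration a = μg = 0.29 × 9.8 = 2.842 m/s².
v = √(2a·d) = √(2 × 2.842 × 120) = √682.080 = 26.1167 m/s.
= 26.1167 ÷ 0.44704 = 58.421 mph.

Initial speed ≈ 58 mph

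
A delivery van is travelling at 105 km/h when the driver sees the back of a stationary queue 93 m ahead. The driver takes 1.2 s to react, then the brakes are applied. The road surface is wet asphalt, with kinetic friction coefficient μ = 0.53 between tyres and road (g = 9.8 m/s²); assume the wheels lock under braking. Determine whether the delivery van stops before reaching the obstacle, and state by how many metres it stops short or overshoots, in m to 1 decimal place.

105 km/h ÷ 3.6 = 29.1667 m/s.
a = μg = 0.53 × 9.8 = 5.194 m/s².
Reaction distance = 29.1667 × 1.2 = 35.000 m.
Braking distance = v²/(2a) = 850.696 / 10.388 = 81.892 m.
Total stopping distance = 35.000 + 81.892 = 116.892 m, vs 93 m available — it cannot stop in time and overshoots by 116.892 − 93 = 23.892 m.

No — it overshoots by 23.9 m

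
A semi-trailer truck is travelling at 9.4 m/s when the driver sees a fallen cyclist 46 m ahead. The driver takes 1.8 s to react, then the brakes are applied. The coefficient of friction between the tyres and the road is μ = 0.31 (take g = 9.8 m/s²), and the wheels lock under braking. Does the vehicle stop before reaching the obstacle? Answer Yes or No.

Yes

a = μg = 0.31 × 9.8 = 3.038 m/s².
Reaction distance = 9.4000 × 1.8 = 16.920 m.
Braking distance = v²/(2a) = 88.360 / 6.076 = 14.542 m.
Total stopping distance = 16.920 + 14.542 = 31.462 m, vs 46 m available — it stops with 46 − 31.462 = 14.538 m to spare.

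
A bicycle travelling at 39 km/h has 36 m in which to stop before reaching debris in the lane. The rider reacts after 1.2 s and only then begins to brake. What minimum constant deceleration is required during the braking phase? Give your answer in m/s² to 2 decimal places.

39 km/h ÷ 3.6 = 10.8333 m/s.
Distance covered during reaction = 10.8333 × 1.2 = 13.000 m.
Distance available for braking: 36 − 13.000 = 23.000 m.
v² = 2a·d ⇒ a = v²/(2d) = 10.8333² / (2 × 23.000) = 117.360 / 46.000 = 2.5513 m/s².

Required deceleration ≈ 2.55 m/s²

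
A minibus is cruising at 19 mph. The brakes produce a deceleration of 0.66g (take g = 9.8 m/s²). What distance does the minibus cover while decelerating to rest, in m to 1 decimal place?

Braking distance ≈ 5.6 m

19 mph × 0.44704 = 8.4938 m/s.
a = 0.66 × 9.8 = 6.468 m/s².
Braking distance = v²/(2a) = 8.4938² / (2 × 6.468) = 72.145 / 12.936 = 5.577 m.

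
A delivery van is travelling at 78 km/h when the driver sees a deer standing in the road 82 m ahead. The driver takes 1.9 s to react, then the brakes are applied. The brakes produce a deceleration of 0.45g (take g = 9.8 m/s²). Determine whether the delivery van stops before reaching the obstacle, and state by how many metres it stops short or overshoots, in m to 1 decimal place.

78 km/h ÷ 3.6 = 21.6667 m/s.
a = 0.45 × 9.8 = 4.410 m/s².
Reaction distance = 21.6667 × 1.9 = 41.167 m.
Braking distance = v²/(2a) = 469.446 / 8.820 = 53.225 m.
Total stopping distance = 41.167 + 53.225 = 94.392 m, vs 82 m available — it cannot stop in time and overshoots by 94.392 − 82 = 12.392 m.

No — it overshoots by 12.4 m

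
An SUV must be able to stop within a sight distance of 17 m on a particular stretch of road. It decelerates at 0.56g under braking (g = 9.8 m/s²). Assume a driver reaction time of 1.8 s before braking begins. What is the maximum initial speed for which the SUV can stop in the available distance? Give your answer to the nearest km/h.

a = 0.56 × 9.8 = 5.488 m/s².
Stopping distance: v·t_r + v²/(2a) = 17 with t_r = 1.8 s and a = 5.488 m/s².
So v² + 19.757 v − 186.59 = 0.
Positive root: v = −a·t_r + √((a·t_r)² + 2a·d) = −9.878 + √(97.575 + 186.59) = 6.9792 m/s.
6.9792 m/s × 3.6 = 25.125 km/h.

Maximum speed ≈ 25 km/h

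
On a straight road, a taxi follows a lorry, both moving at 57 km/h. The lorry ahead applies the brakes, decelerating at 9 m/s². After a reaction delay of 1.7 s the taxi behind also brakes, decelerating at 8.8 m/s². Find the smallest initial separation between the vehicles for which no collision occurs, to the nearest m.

57 km/h ÷ 3.6 = 15.8333 m/s.
Leader travels v²/(2a_L) = 250.693 / 18.000 = 13.927 m before stopping.
Follower covers v·t_r = 15.8333 × 1.7 = 26.917 m while reacting, then v²/(2a_F) = 250.693 / 17.600 = 14.244 m while braking, for a total of 26.917 + 14.244 = 41.161 m.
Since a_F ≤ a_L and the follower starts braking later, the follower is never slower than the leader, so the closest approach is when both have stopped.
Minimum gap = 41.161 − 13.927 = 27.234 m.

Minimum gap ≈ 27 m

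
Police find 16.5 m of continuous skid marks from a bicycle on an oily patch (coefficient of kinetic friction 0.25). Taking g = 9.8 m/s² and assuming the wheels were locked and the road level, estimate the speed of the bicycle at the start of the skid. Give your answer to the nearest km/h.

Deceleration a = μg = 0.25 × 9.8 = 2.450 m/s².
v = √(2a·d) = √(2 × 2.450 × 16.5) = √80.850 = 8.9917 m/s.
= 8.9917 × 3.6 = 32.370 km/h.

Initial speed ≈ 32 km/h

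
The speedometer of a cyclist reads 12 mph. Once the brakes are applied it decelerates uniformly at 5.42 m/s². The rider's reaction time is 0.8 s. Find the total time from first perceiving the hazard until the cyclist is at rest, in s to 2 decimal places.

Total time ≈ 1.79 s

12 mph × 0.44704 = 5.3645 m/s.
Braking time = v/a = 5.3645 / 5.420 = 0.990 s.
Total = 0.8 + 0.990 = 1.790 s.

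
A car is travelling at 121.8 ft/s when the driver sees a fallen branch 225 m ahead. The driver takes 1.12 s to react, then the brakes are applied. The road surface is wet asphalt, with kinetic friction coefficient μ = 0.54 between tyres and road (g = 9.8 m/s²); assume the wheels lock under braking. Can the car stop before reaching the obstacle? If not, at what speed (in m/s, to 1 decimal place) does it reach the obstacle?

121.8 ft/s × 0.3048 = 37.1246 m/s.
a = μg = 0.54 × 9.8 = 5.292 m/s².
Reaction distance = 37.1246 × 1.12 = 41.580 m.
Braking distance = v²/(2a) = 1378.236 / 10.584 = 130.219 m.
Total stopping distance = 41.580 + 130.219 = 171.799 m, vs 225 m available — it stops with 225 − 171.799 = 53.201 m to spare.

Yes — it stops about 53.2 m short of the obstacle, so it never reaches it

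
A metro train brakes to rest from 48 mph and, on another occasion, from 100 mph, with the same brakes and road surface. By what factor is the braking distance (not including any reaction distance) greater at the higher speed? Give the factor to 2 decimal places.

Braking distance d = v²/(2a), so with a fixed, d ∝ v².
Factor = (100/48)² = 2.0833² = 4.3401.

Factor ≈ 4.34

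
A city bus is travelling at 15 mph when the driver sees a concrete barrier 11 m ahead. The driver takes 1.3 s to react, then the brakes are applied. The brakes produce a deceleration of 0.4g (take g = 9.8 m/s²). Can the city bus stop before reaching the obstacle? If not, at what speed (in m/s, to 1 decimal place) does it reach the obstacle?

15 mph × 0.44704 = 6.7056 m/s.
a = 0.4 × 9.8 = 3.920 m/s².
Reaction distance = 6.7056 × 1.3 = 8.717 m.
Braking distance needed to stop: v²/(2a) = 44.965 / 7.840 = 5.735 m, so total needed = 8.717 + 5.735 = 14.452 m > 11 m — it cannot stop.
Distance remaining when braking begins: 11 − 8.717 = 2.283 m.
v² = v₀² − 2a·d = 44.965 − 2 × 3.920 × 2.283 = 27.066 m²/s².
v = √27.066 = 5.202 m/s.

No — it strikes the obstacle at 5.2 m/s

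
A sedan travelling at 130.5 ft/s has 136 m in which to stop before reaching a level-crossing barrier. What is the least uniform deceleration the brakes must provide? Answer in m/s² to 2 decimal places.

130.5 ft/s × 0.3048 = 39.7764 m/s.
v² = 2a·d ⇒ a = v²/(2d) = 39.7764² / (2 × 136.000) = 1582.162 / 272.000 = 5.8168 m/s².

Required deceleration ≈ 5.82 m/s²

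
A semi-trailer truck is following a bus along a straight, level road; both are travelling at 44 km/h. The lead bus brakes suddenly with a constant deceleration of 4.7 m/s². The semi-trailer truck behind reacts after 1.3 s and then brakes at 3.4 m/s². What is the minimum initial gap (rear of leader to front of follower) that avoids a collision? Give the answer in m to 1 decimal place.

Minimum gap ≈ 22.0 m

44 km/h ÷ 3.6 = 12.2222 m/s.
Leader travels v²/(2a_L) = 149.382 / 9.400 = 15.892 m before stopping.
Follower covers v·t_r = 12.2222 × 1.3 = 15.889 m while reacting, then v²/(2a_F) = 149.382 / 6.800 = 21.968 m while braking, for a total of 15.889 + 21.968 = 37.857 m.
Since a_F ≤ a_L and the follower starts braking later, the follower is never slower than the leader, so the closest approach is when both have stopped.
Minimum gap = 37.857 − 15.892 = 21.965 m.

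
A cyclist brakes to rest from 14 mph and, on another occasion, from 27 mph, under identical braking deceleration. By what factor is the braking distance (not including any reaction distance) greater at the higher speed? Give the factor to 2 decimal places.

Factor ≈ 3.72

Braking distance d = v²/(2a), so with a fixed, d ∝ v².
Factor = (27/14)² = 1.9286² = 3.7195.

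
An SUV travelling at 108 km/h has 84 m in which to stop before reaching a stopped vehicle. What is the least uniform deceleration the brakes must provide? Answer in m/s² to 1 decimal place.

108 km/h ÷ 3.6 = 30.0000 m/s.
v² = 2a·d ⇒ a = v²/(2d) = 30.0000² / (2 × 84.000) = 900.000 / 168.000 = 5.3571 m/s².

Required deceleration ≈ 5.4 m/s²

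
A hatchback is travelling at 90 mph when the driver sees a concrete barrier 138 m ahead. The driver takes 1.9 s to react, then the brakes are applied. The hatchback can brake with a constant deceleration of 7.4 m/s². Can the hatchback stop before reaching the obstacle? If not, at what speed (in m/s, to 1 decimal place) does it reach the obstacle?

90 mph × 0.44704 = 40.2336 m/s.
Reaction distance = 40.2336 × 1.9 = 76.444 m.
Braking distance needed to stop: v²/(2a) = 1618.743 / 14.800 = 109.375 m, so total needed = 76.444 + 109.375 = 185.819 m > 138 m — it cannot stop.
Distance remaining when braking begins: 138 − 76.444 = 61.556 m.
v² = v₀² − 2a·d = 1618.743 − 2 × 7.400 × 61.556 = 707.714 m²/s².
v = √707.714 = 26.603 m/s.

No — it strikes the obstacle at 26.6 m/s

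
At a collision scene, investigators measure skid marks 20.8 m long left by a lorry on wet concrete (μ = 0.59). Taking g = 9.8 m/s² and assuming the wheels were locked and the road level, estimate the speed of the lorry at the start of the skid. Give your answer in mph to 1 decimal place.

Deceleration a = μg = 0.59 × 9.8 = 5.782 m/s².
v = √(2a·d) = √(2 × 5.782 × 20.8) = √240.531 = 15.5091 m/s.
= 15.5091 ÷ 0.44704 = 34.693 mph.

Initial speed ≈ 34.7 mph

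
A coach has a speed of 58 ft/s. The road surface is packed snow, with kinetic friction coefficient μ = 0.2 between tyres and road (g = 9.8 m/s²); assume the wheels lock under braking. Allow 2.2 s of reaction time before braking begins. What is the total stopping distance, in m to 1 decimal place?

Total stopping distance ≈ 118.6 m

58 ft/s × 0.3048 = 17.6784 m/s.
a = μg = 0.2 × 9.8 = 1.960 m/s².
Reaction distance = v·t_r = 17.6784 × 2.2 = 38.892 m.
Braking distance = v²/(2a) = 17.6784² / (2 × 1.960) = 312.526 / 3.920 = 79.726 m.
Total = 38.892 + 79.726 = 118.618 m.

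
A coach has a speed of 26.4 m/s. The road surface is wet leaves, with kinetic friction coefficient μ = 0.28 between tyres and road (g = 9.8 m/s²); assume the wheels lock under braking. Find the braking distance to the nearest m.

Braking distance ≈ 127 m

a = μg = 0.28 × 9.8 = 2.744 m/s².
Braking distance = v²/(2a) = 26.4000² / (2 × 2.744) = 696.960 / 5.488 = 126.997 m.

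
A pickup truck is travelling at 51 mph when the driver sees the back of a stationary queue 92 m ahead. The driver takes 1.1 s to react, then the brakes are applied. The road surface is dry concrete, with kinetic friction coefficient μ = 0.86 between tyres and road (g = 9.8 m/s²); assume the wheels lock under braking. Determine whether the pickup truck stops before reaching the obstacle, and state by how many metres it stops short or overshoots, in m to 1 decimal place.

51 mph × 0.44704 = 22.7990 m/s.
a = μg = 0.86 × 9.8 = 8.428 m/s².
Reaction distance = 22.7990 × 1.1 = 25.079 m.
Braking distance = v²/(2a) = 519.794 / 16.856 = 30.837 m.
Total stopping distance = 25.079 + 30.837 = 55.916 m, vs 92 m available — it stops with 92 − 55.916 = 36.084 m to spare.

Yes — it stops 36.1 m short of the obstacle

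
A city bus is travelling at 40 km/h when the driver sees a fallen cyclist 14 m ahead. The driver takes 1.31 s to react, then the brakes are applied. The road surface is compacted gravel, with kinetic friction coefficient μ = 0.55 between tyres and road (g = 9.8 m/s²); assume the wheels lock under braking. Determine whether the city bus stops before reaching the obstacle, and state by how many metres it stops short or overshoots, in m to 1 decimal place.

40 km/h ÷ 3.6 = 11.1111 m/s.
a = μg = 0.55 × 9.8 = 5.390 m/s².
Reaction distance = 11.1111 × 1.31 = 14.556 m.
Braking distance = v²/(2a) = 123.457 / 10.780 = 11.452 m.
Total stopping distance = 14.556 + 11.452 = 26.008 m, vs 14 m available — it cannot stop in time and overshoots by 26.008 − 14 = 12.008 m.

No — it overshoots by 12.0 m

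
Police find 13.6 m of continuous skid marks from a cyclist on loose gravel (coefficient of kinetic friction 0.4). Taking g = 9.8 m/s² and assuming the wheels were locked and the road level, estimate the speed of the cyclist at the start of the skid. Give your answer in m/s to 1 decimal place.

Initial speed ≈ 10.3 m/s

Deceleration a = μg = 0.4 × 9.8 = 3.920 m/s².
v = √(2a·d) = √(2 × 3.920 × 13.6) = √106.624 = 10.3259 m/s.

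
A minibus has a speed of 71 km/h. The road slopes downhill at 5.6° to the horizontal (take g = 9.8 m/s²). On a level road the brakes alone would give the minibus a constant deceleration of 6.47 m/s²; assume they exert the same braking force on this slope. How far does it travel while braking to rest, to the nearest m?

71 km/h ÷ 3.6 = 19.7222 m/s.
Gravity along the downhill slope reduces the braking deceleration: a_eff = 6.470 − 9.8·sin 5.6° = 6.470 − 0.956 = 5.514 m/s².
Braking distance = v²/(2a) = 19.7222² / (2 × 5.514) = 388.965 / 11.028 = 35.271 m.

Braking distance ≈ 35 m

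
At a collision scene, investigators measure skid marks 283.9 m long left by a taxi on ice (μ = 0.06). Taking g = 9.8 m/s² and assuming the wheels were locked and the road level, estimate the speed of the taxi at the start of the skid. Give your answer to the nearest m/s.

Deceleration a = μg = 0.06 × 9.8 = 0.588 m/s².
v = √(2a·d) = √(2 × 0.588 × 283.9) = √333.866 = 18.2720 m/s.

Initial speed ≈ 18 m/s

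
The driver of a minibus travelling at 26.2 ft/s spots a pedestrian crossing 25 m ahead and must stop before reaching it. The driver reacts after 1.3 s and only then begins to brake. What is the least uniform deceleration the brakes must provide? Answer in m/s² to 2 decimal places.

26.2 ft/s × 0.3048 = 7.9858 m/s.
Distance covered during reaction = 7.9858 × 1.3 = 10.382 m.
Distance available for braking: 25 − 10.382 = 14.618 m.
v² = 2a·d ⇒ a = v²/(2d) = 7.9858² / (2 × 14.618) = 63.773 / 29.236 = 2.1813 m/s².

Required deceleration ≈ 2.18 m/s²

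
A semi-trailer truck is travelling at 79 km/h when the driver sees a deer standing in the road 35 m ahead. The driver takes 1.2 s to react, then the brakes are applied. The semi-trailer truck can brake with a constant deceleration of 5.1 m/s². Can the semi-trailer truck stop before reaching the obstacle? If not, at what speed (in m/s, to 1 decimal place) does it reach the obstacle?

79 km/h ÷ 3.6 = 21.9444 m/s.
Reaction distance = 21.9444 × 1.2 = 26.333 m.
Braking distance needed to stop: v²/(2a) = 481.557 / 10.200 = 47.211 m, so total needed = 26.333 + 47.211 = 73.544 m > 35 m — it cannot stop.
Distance remaining when braking begins: 35 − 26.333 = 8.667 m.
v² = v₀² − 2a·d = 481.557 − 2 × 5.100 × 8.667 = 393.154 m²/s².
v = √393.154 = 19.828 m/s.

No — it strikes the obstacle at 19.8 m/s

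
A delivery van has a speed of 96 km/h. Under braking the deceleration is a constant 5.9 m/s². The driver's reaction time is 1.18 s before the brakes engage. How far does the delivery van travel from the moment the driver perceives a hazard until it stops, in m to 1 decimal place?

Total stopping distance ≈ 91.7 m

96 km/h ÷ 3.6 = 26.6667 m/s.
Reaction distance = v·t_r = 26.6667 × 1.18 = 31.467 m.
Braking distance = v²/(2a) = 26.6667² / (2 × 5.900) = 711.113 / 11.800 = 60.264 m.
Total = 31.467 + 60.264 = 91.731 m.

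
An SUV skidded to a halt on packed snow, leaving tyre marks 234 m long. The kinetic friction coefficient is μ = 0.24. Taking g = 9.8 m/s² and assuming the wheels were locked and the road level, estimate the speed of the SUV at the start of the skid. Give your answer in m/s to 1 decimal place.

Deceleration a = μg = 0.24 × 9.8 = 2.352 m/s².
v = √(2a·d) = √(2 × 2.352 × 234) = √1100.736 = 33.1773 m/s.

Initial speed ≈ 33.2 m/s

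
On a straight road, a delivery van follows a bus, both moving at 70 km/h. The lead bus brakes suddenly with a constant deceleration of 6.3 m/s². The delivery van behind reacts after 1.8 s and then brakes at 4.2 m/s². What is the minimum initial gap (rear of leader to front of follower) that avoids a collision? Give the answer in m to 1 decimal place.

Minimum gap ≈ 50.0 m

70 km/h ÷ 3.6 = 19.4444 m/s.
Leader travels v²/(2a_L) = 378.085 / 12.600 = 30.007 m before stopping.
Follower covers v·t_r = 19.4444 × 1.8 = 35.000 m while reacting, then v²/(2a_F) = 378.085 / 8.400 = 45.010 m while braking, for a total of 35.000 + 45.010 = 80.010 m.
Since a_F ≤ a_L and the follower starts braking later, the follower is never slower than the leader, so the closest approach is when both have stopped.
Minimum gap = 80.010 − 30.007 = 50.003 m.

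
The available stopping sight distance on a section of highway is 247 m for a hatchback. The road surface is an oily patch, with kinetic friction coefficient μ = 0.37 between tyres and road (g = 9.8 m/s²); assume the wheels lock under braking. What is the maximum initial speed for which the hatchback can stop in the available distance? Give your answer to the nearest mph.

Maximum speed ≈ 95 mph

a = μg = 0.37 × 9.8 = 3.626 m/s².
v²/(2a) = d ⇒ v = √(2 × 3.626 × 247) = √1791.24 = 42.3230 m/s.
42.3230 m/s ÷ 0.44704 = 94.674 mph.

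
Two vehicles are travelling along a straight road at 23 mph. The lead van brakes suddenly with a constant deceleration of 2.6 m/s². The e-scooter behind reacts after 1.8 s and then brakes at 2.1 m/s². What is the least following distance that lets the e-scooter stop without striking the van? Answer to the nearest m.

Minimum gap ≈ 23 m

23 mph × 0.44704 = 10.2819 m/s.
Leader travels v²/(2a_L) = 105.717 / 5.200 = 20.330 m before stopping.
Follower covers v·t_r = 10.2819 × 1.8 = 18.507 m while reacting, then v²/(2a_F) = 105.717 / 4.200 = 25.171 m while braking, for a total of 18.507 + 25.171 = 43.678 m.
Since a_F ≤ a_L and the follower starts braking later, the follower is never slower than the leader, so the closest approach is when both have stopped.
Minimum gap = 43.678 − 20.330 = 23.348 m.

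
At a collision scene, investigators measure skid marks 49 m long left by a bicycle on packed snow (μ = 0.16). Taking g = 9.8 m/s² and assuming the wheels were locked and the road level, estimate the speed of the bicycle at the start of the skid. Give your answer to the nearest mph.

Initial speed ≈ 28 mph

Deceleration a = μg = 0.16 × 9.8 = 1.568 m/s².
v = √(2a·d) = √(2 × 1.568 × 49) = √153.664 = 12.3961 m/s.
= 12.3961 ÷ 0.44704 = 27.729 mph.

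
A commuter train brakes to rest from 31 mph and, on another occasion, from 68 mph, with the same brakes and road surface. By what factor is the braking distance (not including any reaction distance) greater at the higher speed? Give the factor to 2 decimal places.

Braking distance d = v²/(2a), so with a fixed, d ∝ v².
Factor = (68/31)² = 2.1935² = 4.8114.

Factor ≈ 4.81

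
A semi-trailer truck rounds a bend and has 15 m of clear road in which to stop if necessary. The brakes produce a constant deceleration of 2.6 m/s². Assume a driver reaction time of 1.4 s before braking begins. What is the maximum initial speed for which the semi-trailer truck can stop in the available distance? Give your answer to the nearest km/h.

Maximum speed ≈ 21 km/h

Stopping distance: v·t_r + v²/(2a) = 15 with t_r = 1.4 s and a = 2.600 m/s².
So v² + 7.280 v − 78.00 = 0.
Positive root: v = −a·t_r + √((a·t_r)² + 2a·d) = −3.640 + √(13.250 + 78.00) = 5.9125 m/s.
5.9125 m/s × 3.6 = 21.285 km/h.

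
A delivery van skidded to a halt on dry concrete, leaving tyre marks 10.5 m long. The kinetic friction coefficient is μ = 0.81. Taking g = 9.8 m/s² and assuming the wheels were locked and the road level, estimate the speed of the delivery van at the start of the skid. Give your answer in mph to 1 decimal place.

Deceleration a = μg = 0.81 × 9.8 = 7.938 m/s².
v = √(2a·d) = √(2 × 7.938 × 10.5) = √166.698 = 12.9112 m/s.
= 12.9112 ÷ 0.44704 = 28.882 mph.

Initial speed ≈ 28.9 mph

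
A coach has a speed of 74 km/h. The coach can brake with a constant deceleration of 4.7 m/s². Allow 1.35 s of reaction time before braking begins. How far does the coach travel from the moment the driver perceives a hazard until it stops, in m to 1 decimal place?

74 km/h ÷ 3.6 = 20.5556 m/s.
Reaction distance = v·t_r = 20.5556 × 1.35 = 27.750 m.
Braking distance = v²/(2a) = 20.5556² / (2 × 4.700) = 422.533 / 9.400 = 44.950 m.
Total = 27.750 + 44.950 = 72.700 m.

Total stopping distance ≈ 72.7 m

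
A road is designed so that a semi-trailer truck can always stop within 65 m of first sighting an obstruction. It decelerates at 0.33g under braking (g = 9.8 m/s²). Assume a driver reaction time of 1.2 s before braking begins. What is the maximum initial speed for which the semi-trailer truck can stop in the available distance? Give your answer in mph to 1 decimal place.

Maximum speed ≈ 38.0 mph

a = 0.33 × 9.8 = 3.234 m/s².
Stopping distance: v·t_r + v²/(2a) = 65 with t_r = 1.2 s and a = 3.234 m/s².
So v² + 7.762 v − 420.42 = 0.
Positive root: v = −a·t_r + √((a·t_r)² + 2a·d) = −3.881 + √(15.062 + 420.42) = 16.9872 m/s.
16.9872 m/s ÷ 0.44704 = 37.999 mph.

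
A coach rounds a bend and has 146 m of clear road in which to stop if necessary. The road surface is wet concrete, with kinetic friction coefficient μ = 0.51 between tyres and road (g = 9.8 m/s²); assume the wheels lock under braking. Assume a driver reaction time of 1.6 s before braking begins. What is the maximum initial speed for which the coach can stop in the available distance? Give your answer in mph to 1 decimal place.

Maximum speed ≈ 69.4 mph

a = μg = 0.51 × 9.8 = 4.998 m/s².
Stopping distance: v·t_r + v²/(2a) = 146 with t_r = 1.6 s and a = 4.998 m/s².
So v² + 15.994 v − 1459.42 = 0.
Positive root: v = −a·t_r + √((a·t_r)² + 2a·d) = −7.997 + √(63.952 + 1459.42) = 31.0334 m/s.
31.0334 m/s ÷ 0.44704 = 69.420 mph.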